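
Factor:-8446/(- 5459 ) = 2^1*41^1*53^ ( - 1 ) = 82/53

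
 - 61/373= -61/373=- 0.16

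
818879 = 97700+721179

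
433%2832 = 433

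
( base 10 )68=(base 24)2K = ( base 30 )28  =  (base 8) 104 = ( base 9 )75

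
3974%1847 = 280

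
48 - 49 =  -1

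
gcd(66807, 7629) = 3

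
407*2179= 886853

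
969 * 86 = 83334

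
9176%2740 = 956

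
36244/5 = 36244/5 = 7248.80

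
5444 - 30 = 5414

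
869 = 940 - 71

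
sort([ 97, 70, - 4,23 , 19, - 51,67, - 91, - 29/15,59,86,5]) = [ - 91, - 51, - 4, - 29/15, 5, 19,23, 59,67, 70, 86,97] 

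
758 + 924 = 1682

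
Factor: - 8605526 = - 2^1*4302763^1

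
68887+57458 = 126345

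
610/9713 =610/9713  =  0.06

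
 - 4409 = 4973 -9382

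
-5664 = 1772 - 7436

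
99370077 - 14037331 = 85332746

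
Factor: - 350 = -2^1*5^2*7^1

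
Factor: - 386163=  - 3^2*107^1* 401^1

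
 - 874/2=-437 = - 437.00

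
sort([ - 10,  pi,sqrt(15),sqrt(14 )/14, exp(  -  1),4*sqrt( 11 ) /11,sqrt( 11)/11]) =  [ - 10,sqrt(14 ) /14, sqrt( 11) /11,exp(  -  1),4*sqrt(11)/11,  pi,sqrt( 15) ]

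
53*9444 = 500532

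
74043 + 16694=90737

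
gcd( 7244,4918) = 2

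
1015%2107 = 1015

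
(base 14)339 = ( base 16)27F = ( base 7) 1602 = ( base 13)3a2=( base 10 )639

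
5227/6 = 871  +  1/6 = 871.17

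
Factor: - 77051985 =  - 3^1*5^1*29^1* 177131^1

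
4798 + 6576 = 11374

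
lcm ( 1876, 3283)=13132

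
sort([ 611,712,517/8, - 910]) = [ - 910 , 517/8, 611, 712 ] 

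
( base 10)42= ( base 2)101010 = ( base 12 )36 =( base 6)110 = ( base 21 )20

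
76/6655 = 76/6655=0.01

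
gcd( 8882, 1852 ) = 2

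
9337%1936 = 1593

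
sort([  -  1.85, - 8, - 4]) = [ - 8,- 4, -1.85] 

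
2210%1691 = 519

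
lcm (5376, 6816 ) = 381696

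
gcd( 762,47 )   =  1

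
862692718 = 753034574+109658144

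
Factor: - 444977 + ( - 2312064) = -7^1 * 393863^1 = - 2757041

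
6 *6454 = 38724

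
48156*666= 32071896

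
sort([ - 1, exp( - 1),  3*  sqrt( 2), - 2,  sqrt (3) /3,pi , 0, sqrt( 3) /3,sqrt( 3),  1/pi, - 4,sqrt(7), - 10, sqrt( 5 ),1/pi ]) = [ - 10 , - 4, - 2, - 1, 0,1/pi,  1/pi,  exp (-1) , sqrt( 3 ) /3 , sqrt( 3 ) /3 , sqrt(3 ) , sqrt(5) , sqrt( 7),pi, 3*sqrt( 2)]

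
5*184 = 920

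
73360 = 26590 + 46770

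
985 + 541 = 1526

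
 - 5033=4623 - 9656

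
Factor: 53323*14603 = 778675769 = 17^1*859^1*53323^1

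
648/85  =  648/85 = 7.62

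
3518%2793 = 725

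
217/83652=217/83652 = 0.00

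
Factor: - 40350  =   - 2^1*3^1* 5^2* 269^1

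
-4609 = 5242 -9851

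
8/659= 8/659 = 0.01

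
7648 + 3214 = 10862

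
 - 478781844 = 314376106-793157950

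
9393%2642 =1467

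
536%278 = 258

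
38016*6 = 228096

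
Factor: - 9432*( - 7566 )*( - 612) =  - 43673857344  =  - 2^6*3^5*13^1 * 17^1 * 97^1*131^1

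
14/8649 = 14/8649=0.00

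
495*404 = 199980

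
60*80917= 4855020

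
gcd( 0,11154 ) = 11154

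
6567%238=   141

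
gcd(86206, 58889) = 1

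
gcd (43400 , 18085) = 5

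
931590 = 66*14115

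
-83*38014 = -3155162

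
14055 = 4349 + 9706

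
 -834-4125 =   -  4959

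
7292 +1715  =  9007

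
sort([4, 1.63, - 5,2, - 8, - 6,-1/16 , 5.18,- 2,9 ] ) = [ - 8, - 6,-5, - 2, - 1/16,1.63,2,4,5.18,9]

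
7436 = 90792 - 83356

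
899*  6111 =5493789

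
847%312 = 223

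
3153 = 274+2879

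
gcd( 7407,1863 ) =9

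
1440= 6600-5160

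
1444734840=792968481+651766359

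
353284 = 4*88321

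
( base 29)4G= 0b10000100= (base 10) 132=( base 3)11220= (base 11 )110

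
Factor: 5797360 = 2^4*5^1 * 72467^1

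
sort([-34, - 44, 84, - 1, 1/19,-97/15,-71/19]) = [-44,-34, - 97/15,-71/19 ,  -  1 , 1/19, 84]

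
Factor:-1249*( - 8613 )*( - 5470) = -58844274390  =  - 2^1*3^3*5^1*11^1*29^1*547^1 * 1249^1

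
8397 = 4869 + 3528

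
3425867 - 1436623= 1989244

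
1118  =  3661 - 2543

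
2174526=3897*558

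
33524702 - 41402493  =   - 7877791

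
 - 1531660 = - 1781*860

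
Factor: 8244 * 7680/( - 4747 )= -63313920/4747=   -  2^11 * 3^3*5^1*47^(- 1 )*101^( - 1)*229^1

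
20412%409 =371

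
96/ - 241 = -1 + 145/241=- 0.40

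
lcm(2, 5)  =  10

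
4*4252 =17008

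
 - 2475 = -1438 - 1037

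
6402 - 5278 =1124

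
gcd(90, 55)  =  5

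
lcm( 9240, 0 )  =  0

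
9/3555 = 1/395= 0.00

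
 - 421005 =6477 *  ( - 65 ) 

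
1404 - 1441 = -37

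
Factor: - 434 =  - 2^1*7^1  *31^1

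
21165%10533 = 99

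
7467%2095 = 1182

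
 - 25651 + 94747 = 69096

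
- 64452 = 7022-71474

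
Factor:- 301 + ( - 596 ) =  - 897 = - 3^1*13^1*23^1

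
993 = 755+238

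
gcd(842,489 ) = 1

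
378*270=102060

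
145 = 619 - 474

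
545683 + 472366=1018049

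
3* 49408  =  148224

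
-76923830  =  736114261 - 813038091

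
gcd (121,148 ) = 1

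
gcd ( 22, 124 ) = 2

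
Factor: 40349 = 157^1*257^1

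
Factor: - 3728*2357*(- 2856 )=2^7*3^1 * 7^1 * 17^1 * 233^1*2357^1= 25095374976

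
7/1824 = 7/1824 =0.00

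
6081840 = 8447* 720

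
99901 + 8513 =108414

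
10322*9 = 92898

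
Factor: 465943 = 29^1*16067^1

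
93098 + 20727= 113825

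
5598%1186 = 854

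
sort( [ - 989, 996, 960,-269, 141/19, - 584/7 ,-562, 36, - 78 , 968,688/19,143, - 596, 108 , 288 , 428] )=[ -989, - 596, - 562,-269, - 584/7,- 78, 141/19, 36, 688/19, 108, 143, 288,  428, 960,968, 996 ] 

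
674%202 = 68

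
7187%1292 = 727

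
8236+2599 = 10835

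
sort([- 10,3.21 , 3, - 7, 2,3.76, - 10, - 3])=[ - 10, - 10,-7, - 3, 2, 3, 3.21,3.76 ] 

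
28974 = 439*66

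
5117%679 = 364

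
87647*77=6748819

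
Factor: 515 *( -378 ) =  - 194670 = - 2^1*3^3*5^1*7^1*103^1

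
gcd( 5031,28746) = 9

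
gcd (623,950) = 1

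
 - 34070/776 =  - 17035/388 = - 43.90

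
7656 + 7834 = 15490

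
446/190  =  2+33/95 = 2.35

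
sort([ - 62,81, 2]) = [ - 62,2,81]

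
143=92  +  51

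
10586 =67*158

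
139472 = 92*1516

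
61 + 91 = 152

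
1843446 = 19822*93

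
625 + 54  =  679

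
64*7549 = 483136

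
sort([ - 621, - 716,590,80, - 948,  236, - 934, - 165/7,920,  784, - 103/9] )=[ - 948, - 934 , - 716, - 621, - 165/7, - 103/9, 80, 236,  590,  784,920]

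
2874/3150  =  479/525 = 0.91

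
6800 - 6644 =156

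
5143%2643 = 2500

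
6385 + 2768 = 9153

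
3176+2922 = 6098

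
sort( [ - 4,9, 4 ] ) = [ - 4,4 , 9 ] 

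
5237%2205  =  827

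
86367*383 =33078561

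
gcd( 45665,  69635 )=5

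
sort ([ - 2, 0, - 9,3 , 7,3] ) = [ - 9,- 2, 0,3,  3,7] 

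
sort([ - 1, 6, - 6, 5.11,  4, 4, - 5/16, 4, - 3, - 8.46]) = [ - 8.46, - 6, - 3,- 1, - 5/16, 4,  4, 4, 5.11,6 ] 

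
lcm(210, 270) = 1890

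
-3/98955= - 1 +32984/32985 =-0.00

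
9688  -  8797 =891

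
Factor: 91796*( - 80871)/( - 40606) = 3711817158/20303 = 2^1*3^1*7^1*53^1 * 79^( - 1)*257^ (-1)*433^1*3851^1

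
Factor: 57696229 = 313^1*184333^1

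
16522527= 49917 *331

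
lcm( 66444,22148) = 66444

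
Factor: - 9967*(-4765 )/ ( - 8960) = -2^( -8)*7^ ( -1)*953^1*9967^1 = - 9498551/1792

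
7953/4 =7953/4 = 1988.25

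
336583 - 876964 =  - 540381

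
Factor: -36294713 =-7^1* 13^1*23^1*17341^1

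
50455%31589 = 18866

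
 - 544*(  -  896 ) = 487424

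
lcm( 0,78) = 0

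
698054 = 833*838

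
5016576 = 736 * 6816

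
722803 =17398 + 705405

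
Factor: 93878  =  2^1*73^1*643^1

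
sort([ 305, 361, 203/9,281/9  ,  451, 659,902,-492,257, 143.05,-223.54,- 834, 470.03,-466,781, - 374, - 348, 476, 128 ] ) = [-834 , - 492,-466,  -  374, - 348, - 223.54, 203/9, 281/9, 128,  143.05,257,305 , 361, 451, 470.03, 476,659, 781, 902 ] 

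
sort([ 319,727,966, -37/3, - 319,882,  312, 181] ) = [ - 319, - 37/3,181 , 312,319, 727,882,966]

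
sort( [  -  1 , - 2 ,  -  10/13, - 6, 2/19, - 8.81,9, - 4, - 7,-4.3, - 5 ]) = [ - 8.81, - 7, - 6,  -  5, - 4.3, - 4, - 2, - 1, - 10/13, 2/19,9]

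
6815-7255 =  - 440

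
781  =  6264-5483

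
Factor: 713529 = 3^4*23^1*383^1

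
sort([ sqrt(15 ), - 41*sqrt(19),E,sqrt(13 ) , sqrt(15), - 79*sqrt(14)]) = [ - 79 *sqrt( 14 ), - 41 *sqrt(19 ),E,sqrt( 13),sqrt( 15),sqrt( 15)]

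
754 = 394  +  360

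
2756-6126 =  - 3370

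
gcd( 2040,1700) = 340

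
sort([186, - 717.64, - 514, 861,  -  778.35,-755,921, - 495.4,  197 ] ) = [ -778.35, - 755, - 717.64, - 514, -495.4, 186  ,  197, 861, 921] 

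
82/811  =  82/811 = 0.10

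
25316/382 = 12658/191 = 66.27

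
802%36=10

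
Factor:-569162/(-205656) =2^( - 2)*3^( - 1) * 19^(  -  1)*631^1 = 631/228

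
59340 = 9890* 6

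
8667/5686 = 8667/5686 = 1.52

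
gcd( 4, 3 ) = 1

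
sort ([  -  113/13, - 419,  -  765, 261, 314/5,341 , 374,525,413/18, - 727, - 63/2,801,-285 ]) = [ - 765, - 727 , - 419, - 285, -63/2, - 113/13, 413/18,314/5, 261 , 341 , 374,  525 , 801 ]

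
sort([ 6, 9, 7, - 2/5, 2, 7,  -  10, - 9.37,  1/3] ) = [ - 10, - 9.37, - 2/5,1/3,2,6,  7, 7, 9]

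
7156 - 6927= 229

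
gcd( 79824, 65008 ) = 16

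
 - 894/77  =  - 12+30/77 = -11.61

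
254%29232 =254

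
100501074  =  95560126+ 4940948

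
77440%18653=2828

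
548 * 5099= 2794252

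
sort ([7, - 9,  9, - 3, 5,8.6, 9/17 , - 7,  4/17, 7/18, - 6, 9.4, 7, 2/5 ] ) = [- 9,  -  7, - 6 ,  -  3,4/17,7/18,2/5, 9/17, 5, 7, 7, 8.6 , 9, 9.4] 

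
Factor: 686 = 2^1* 7^3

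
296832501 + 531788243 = 828620744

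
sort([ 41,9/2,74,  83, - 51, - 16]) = [- 51, - 16,  9/2,41, 74 , 83]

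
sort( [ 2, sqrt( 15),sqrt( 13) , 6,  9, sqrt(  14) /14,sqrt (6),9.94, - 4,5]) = [-4, sqrt( 14 ) /14,2,sqrt(6),sqrt( 13),sqrt( 15),5,6, 9,9.94 ]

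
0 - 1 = - 1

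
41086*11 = 451946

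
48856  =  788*62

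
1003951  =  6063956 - 5060005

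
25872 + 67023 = 92895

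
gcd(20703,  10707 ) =3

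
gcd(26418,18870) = 3774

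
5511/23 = 5511/23 =239.61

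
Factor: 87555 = 3^1*5^1*13^1 * 449^1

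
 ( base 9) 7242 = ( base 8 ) 12267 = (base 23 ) A0D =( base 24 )94N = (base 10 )5303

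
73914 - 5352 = 68562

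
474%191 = 92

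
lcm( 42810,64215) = 128430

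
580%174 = 58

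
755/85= 151/17 = 8.88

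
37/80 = 37/80 =0.46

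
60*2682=160920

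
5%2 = 1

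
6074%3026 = 22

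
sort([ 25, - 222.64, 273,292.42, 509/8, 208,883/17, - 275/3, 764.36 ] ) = [ - 222.64, - 275/3, 25, 883/17, 509/8,208, 273, 292.42, 764.36 ]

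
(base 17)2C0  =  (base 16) 30E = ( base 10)782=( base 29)QS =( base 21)1g5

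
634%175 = 109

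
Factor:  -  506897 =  - 23^1*22039^1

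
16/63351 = 16/63351 = 0.00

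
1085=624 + 461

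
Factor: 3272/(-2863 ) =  - 2^3*7^( - 1) =-  8/7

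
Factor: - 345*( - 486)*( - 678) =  - 113680260 = - 2^2*3^7*5^1*23^1*113^1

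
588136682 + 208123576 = 796260258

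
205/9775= 41/1955 = 0.02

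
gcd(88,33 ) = 11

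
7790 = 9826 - 2036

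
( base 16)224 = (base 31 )HL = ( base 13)332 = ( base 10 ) 548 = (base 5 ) 4143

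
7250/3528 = 3625/1764=2.05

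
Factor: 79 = 79^1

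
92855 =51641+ 41214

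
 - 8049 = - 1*8049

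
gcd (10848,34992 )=48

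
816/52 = 204/13 = 15.69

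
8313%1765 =1253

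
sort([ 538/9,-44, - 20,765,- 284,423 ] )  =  [  -  284 , - 44,  -  20,538/9,423,765 ] 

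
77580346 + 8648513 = 86228859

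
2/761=2/761 = 0.00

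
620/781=620/781 = 0.79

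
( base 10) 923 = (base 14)49d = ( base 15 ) 418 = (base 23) 1H3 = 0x39b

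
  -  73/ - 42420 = 73/42420 =0.00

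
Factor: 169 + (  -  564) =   -  395= - 5^1 * 79^1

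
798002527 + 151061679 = 949064206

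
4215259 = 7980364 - 3765105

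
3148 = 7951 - 4803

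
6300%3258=3042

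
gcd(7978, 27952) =2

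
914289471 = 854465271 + 59824200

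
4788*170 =813960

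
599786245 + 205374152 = 805160397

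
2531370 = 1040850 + 1490520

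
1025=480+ 545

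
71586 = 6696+64890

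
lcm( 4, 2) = 4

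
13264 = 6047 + 7217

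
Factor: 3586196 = 2^2*896549^1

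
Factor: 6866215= 5^1* 17^1* 80779^1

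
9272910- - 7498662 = 16771572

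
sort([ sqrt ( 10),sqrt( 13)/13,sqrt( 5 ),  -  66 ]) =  [  -  66,  sqrt( 13 )/13,sqrt( 5 ),sqrt(10 )]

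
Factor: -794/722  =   - 397/361 = - 19^( -2)*397^1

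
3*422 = 1266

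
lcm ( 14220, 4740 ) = 14220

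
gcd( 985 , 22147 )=1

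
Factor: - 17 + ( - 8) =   -  25 = -5^2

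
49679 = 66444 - 16765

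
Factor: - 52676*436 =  - 22966736= - 2^4*13^1*109^1*1013^1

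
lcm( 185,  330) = 12210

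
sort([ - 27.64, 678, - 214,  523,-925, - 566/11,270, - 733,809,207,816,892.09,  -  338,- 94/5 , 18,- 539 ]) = [  -  925,- 733,  -  539,-338, - 214 , - 566/11,-27.64, - 94/5, 18, 207,270,523,678,809,816,892.09]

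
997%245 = 17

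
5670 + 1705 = 7375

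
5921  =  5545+376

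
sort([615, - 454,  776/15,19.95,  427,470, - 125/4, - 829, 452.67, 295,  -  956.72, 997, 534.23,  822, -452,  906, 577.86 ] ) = [ - 956.72,-829, -454, - 452, - 125/4, 19.95,776/15,295,427, 452.67,470, 534.23,577.86,615, 822 , 906,997 ] 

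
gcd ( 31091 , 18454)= 1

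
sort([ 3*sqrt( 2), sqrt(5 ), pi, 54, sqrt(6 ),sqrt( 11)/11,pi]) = [sqrt( 11)/11, sqrt( 5),sqrt (6), pi,pi , 3*sqrt(2),54]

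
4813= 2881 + 1932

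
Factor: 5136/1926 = 2^3*3^(-1) = 8/3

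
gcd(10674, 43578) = 18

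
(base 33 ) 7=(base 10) 7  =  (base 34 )7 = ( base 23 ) 7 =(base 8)7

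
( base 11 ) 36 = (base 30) 19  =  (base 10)39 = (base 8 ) 47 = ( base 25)1e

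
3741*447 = 1672227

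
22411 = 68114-45703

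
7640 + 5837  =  13477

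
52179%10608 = 9747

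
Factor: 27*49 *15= 19845 = 3^4*5^1*7^2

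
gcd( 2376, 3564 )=1188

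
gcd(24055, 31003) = 1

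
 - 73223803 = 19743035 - 92966838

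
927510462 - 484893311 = 442617151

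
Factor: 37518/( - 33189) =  - 26/23= - 2^1*13^1 * 23^(- 1) 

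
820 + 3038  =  3858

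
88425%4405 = 325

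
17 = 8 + 9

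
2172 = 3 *724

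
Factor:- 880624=-2^4*23^1*2393^1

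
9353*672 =6285216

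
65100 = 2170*30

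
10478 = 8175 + 2303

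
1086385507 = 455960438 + 630425069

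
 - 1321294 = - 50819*26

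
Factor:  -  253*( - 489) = 123717 = 3^1*11^1*23^1*163^1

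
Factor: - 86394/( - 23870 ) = 561/155 = 3^1 *5^( - 1) *11^1 * 17^1*31^( - 1) 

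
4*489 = 1956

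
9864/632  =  1233/79 = 15.61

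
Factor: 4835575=5^2*193423^1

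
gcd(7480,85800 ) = 440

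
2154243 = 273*7891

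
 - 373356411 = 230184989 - 603541400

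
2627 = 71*37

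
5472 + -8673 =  - 3201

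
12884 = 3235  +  9649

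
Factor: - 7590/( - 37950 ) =1/5 = 5^( - 1 ) 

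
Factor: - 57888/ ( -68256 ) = 67/79 =67^1*79^( - 1)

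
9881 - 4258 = 5623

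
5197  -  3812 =1385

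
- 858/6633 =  - 26/201=- 0.13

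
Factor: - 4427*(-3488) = 2^5*19^1*109^1*233^1 = 15441376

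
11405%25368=11405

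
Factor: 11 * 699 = 3^1 * 11^1*233^1 = 7689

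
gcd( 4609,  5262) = 1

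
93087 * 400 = 37234800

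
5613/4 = 5613/4=1403.25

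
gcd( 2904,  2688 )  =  24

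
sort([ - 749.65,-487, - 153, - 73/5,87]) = [ - 749.65, - 487, - 153 , - 73/5,  87]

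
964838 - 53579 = 911259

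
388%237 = 151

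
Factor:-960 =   -  2^6*3^1*5^1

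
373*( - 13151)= -4905323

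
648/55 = 11+43/55 = 11.78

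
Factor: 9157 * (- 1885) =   -  5^1 * 13^1*29^1*9157^1 = - 17260945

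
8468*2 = 16936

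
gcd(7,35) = 7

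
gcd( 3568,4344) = 8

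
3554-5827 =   -  2273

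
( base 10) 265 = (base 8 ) 411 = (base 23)bc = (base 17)fa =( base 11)221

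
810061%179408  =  92429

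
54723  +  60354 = 115077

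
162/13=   162/13 = 12.46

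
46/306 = 23/153 = 0.15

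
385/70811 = 385/70811 =0.01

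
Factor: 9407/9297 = 3^ ( - 2)*23^1*409^1*1033^( - 1 ) 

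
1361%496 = 369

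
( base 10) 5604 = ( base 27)7IF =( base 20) E04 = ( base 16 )15E4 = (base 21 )CEI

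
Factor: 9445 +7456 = 16901^1 = 16901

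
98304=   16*6144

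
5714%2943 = 2771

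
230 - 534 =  - 304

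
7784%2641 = 2502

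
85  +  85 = 170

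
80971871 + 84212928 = 165184799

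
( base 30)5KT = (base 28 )6f5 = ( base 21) BD5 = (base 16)1409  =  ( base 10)5129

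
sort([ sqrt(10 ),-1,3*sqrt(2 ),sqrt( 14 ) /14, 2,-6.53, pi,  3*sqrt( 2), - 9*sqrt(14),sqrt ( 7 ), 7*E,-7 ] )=[ - 9 * sqrt( 14 ), - 7,-6.53, - 1, sqrt(14)/14 , 2, sqrt (7) , pi, sqrt(10),3*sqrt( 2), 3*sqrt( 2),  7 * E]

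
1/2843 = 1/2843 = 0.00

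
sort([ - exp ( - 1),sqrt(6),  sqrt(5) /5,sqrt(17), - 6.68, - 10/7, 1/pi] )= [ - 6.68, - 10/7, - exp ( - 1)  ,  1/pi, sqrt( 5) /5,sqrt( 6), sqrt(17 ) ]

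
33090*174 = 5757660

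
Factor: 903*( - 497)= - 3^1*7^2*43^1*71^1 = - 448791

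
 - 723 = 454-1177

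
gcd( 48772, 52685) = 1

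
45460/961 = 47 + 293/961 =47.30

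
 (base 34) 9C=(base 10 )318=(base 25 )ci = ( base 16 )13e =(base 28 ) BA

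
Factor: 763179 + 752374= 13^1*73^1*1597^1 = 1515553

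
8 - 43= -35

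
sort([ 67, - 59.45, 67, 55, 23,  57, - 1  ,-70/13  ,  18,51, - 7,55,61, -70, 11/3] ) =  [ - 70, - 59.45, - 7 , -70/13, - 1, 11/3, 18,23, 51, 55, 55,57, 61, 67, 67] 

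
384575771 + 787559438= 1172135209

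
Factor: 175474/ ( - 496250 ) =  - 5^( - 4) * 13^1 *17^1 = -221/625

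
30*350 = 10500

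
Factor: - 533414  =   - 2^1  *7^2  *  5443^1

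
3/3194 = 3/3194 = 0.00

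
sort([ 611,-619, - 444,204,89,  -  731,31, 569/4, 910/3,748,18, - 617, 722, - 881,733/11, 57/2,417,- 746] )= [-881, - 746, - 731, - 619, - 617, - 444,18,57/2, 31,733/11, 89, 569/4,204, 910/3,417,611,722,748]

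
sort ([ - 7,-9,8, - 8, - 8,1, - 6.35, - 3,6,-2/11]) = [ - 9, - 8, - 8,-7 ,- 6.35, - 3,-2/11,1,6, 8] 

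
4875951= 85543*57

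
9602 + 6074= 15676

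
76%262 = 76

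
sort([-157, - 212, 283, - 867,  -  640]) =[ - 867,  -  640, - 212, - 157, 283 ] 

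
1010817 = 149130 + 861687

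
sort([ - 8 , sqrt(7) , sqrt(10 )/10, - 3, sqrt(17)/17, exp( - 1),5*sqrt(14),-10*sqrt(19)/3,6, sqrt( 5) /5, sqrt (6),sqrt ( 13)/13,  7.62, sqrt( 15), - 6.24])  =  [-10*sqrt(19)/3,  -  8, - 6.24, - 3,sqrt(17)/17, sqrt( 13)/13,sqrt (10)/10,exp(  -  1), sqrt( 5) /5,sqrt(6 ),sqrt(7) , sqrt (15 ),6,7.62, 5*sqrt(14)]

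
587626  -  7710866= - 7123240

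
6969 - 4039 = 2930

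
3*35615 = 106845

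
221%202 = 19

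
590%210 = 170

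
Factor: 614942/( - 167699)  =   - 2^1*7^( - 1)*23957^(-1)*307471^1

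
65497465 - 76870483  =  -11373018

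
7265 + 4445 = 11710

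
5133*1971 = 10117143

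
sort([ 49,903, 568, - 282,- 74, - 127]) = [ - 282 , - 127, - 74, 49 , 568, 903 ] 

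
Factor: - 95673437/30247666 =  - 2^( - 1 ) *61^1*173^( - 1 )*773^1*2029^1*87421^( - 1 )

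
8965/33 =815/3 = 271.67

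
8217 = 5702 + 2515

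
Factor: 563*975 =548925 = 3^1 * 5^2*13^1*563^1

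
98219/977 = 98219/977 = 100.53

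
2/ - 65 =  - 1 + 63/65 =- 0.03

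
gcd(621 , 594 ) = 27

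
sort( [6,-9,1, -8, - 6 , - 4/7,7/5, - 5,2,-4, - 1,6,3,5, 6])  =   [-9, - 8,  -  6, - 5,-4,- 1,-4/7, 1, 7/5,2, 3,5,6,6,6]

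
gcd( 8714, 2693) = 1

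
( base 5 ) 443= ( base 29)47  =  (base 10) 123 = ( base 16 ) 7b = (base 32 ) 3r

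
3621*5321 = 19267341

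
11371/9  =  11371/9 = 1263.44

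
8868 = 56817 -47949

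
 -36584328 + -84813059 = -121397387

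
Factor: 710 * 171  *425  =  2^1*3^2 * 5^3*17^1*19^1*71^1 = 51599250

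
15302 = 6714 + 8588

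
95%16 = 15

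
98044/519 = 188 + 472/519 = 188.91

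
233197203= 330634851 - 97437648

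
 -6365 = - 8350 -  - 1985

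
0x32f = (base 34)nx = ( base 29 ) s3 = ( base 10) 815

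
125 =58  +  67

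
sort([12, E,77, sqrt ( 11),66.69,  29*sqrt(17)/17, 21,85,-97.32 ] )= [ - 97.32,E , sqrt(11), 29*sqrt( 17 ) /17,12, 21,66.69,77 , 85] 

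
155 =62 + 93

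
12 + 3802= 3814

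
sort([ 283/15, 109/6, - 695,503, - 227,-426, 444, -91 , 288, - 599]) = [ - 695,-599,-426, - 227, - 91, 109/6,283/15,288,444 , 503]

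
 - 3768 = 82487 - 86255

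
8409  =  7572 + 837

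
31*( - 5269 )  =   - 163339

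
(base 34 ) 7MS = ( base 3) 110011110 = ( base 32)8l4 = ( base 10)8868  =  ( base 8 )21244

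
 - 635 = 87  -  722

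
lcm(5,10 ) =10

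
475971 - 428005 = 47966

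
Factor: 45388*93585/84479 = 2^2*3^1*5^1*7^1 * 17^1 * 23^ (- 1 )*367^1 * 1621^1 * 3673^( - 1) = 4247635980/84479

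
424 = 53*8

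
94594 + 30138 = 124732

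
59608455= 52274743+7333712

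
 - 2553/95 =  - 27+12/95 = -  26.87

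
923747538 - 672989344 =250758194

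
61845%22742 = 16361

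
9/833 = 9/833 = 0.01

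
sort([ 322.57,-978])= [-978,322.57]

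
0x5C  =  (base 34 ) 2o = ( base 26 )3e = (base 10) 92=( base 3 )10102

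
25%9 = 7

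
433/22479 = 433/22479 = 0.02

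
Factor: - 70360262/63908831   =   - 10051466/9129833 = - 2^1*17^( - 1) *53^ ( - 1 ) * 83^1 * 151^1*401^1*10133^( -1 )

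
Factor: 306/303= 2^1 * 3^1*17^1*101^( - 1) = 102/101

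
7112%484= 336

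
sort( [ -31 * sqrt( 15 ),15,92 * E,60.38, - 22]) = [- 31*sqrt( 15), - 22 , 15, 60.38  ,  92 * E]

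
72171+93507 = 165678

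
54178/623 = 54178/623 = 86.96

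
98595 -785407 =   -  686812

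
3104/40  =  388/5 = 77.60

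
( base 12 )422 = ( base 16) 25A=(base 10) 602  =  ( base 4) 21122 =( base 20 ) 1A2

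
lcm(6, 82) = 246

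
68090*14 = 953260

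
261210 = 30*8707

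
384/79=384/79 = 4.86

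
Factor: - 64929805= - 5^1*23^1*564607^1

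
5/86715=1/17343 = 0.00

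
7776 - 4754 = 3022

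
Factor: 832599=3^4*19^1 * 541^1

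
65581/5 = 13116+1/5 = 13116.20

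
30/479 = 30/479 =0.06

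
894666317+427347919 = 1322014236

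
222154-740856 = -518702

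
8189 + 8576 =16765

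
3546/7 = 3546/7   =  506.57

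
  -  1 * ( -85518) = 85518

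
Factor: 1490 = 2^1*5^1*149^1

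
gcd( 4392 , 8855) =1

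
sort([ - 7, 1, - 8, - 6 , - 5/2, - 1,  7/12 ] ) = [ - 8, - 7,-6,  -  5/2,-1,7/12, 1 ]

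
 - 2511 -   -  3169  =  658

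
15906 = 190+15716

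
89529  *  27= 2417283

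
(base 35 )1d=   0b110000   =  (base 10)48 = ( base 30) 1i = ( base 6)120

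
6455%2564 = 1327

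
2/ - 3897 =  - 2/3897 = -0.00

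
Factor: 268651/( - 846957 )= - 15803/49821  =  - 3^(-1) *15803^1*16607^( - 1 ) 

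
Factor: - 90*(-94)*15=2^2 * 3^3*5^2*47^1 = 126900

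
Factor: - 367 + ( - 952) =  - 1319 = - 1319^1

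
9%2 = 1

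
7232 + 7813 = 15045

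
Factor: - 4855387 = - 17^1*285611^1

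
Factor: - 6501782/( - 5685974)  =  464413/406141 = 461^( - 1 ) *881^( - 1 )*464413^1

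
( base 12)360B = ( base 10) 6059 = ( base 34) 587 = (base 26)8p1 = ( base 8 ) 13653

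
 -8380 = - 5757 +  - 2623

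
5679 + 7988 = 13667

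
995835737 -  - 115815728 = 1111651465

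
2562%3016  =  2562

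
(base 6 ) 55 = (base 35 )10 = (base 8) 43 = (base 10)35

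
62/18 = 31/9 = 3.44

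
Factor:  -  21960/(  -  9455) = 72/31= 2^3*3^2*31^(  -  1 )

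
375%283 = 92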